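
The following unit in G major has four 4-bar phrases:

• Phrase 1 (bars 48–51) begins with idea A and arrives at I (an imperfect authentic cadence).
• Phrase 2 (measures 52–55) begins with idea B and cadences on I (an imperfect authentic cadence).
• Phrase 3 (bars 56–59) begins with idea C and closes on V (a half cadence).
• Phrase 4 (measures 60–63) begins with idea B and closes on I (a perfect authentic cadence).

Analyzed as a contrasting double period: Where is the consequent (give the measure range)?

measures 56–63

In a double period the four phrases pair into a large antecedent (phrases 1–2, ending imperfect authentic cadence) and a large consequent (phrases 3–4, ending perfect authentic cadence). The consequent spans mm. 56–63.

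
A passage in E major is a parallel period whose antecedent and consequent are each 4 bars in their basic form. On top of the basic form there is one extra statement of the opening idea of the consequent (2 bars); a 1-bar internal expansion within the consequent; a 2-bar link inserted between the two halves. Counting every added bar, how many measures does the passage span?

13 measures

Basic parallel period: 4 + 4 = 8 bars.
8 (basic form) + 2 (extra statement) + 1 (internal expansion) + 2 (link) = 13.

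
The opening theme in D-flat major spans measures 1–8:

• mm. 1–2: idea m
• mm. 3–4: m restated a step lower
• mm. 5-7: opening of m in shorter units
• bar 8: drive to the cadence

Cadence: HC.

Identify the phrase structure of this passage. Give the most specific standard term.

sentence

Basic idea (measures 1-2) + its repetition (mm. 3–4) form the presentation; fragmentation and cadence (bars 5–8) form the continuation — the 8-bar whole is a sentence.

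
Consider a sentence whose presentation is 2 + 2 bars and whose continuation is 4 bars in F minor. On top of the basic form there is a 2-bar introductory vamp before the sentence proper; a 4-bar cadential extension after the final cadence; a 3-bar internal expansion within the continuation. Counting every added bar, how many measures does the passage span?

17 measures

Basic sentence: 2 + 2 + 4 = 8 bars.
8 (basic form) + 2 (introduction) + 4 (cadential extension) + 3 (internal expansion) = 17.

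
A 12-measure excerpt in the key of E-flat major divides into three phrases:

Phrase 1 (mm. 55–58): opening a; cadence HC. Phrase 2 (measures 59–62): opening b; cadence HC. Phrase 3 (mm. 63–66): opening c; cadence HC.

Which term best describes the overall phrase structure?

The final phrase closes with a half cadence, which is not stronger than the preceding half cadence; the 3 phrases lack an overall antecedent–consequent design and so form a phrase group.

phrase group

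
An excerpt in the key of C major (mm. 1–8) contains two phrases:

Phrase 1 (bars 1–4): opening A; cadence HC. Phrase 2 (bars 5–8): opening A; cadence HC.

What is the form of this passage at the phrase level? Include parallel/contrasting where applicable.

Both phrases have the same opening (A) and the same cadence (half cadence): the second is a restatement, not a consequent, so this is a repeated phrase rather than a period.

repeated phrase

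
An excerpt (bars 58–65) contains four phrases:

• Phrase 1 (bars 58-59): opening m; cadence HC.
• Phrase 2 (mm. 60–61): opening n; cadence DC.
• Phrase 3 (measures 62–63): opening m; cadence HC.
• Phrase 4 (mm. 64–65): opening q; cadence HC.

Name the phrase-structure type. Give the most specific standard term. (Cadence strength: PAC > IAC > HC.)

Phrase 4 ends with a half cadence, no stronger than phrase 2's deceptive cadence, so the four phrases do not form a double period; nor do phrases 3–4 duplicate 1–2, so it is not a repeated period. With no phrase reaching a conclusive cadence, the passage is a phrase group.

phrase group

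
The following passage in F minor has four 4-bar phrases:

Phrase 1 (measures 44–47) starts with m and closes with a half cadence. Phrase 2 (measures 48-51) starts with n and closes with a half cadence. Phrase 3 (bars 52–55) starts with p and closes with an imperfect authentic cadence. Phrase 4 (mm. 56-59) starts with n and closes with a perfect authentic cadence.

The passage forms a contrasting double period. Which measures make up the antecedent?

In a double period the four phrases pair into a large antecedent (phrases 1–2, ending half cadence) and a large consequent (phrases 3–4, ending perfect authentic cadence). The antecedent spans measures 44–51.

measures 44–51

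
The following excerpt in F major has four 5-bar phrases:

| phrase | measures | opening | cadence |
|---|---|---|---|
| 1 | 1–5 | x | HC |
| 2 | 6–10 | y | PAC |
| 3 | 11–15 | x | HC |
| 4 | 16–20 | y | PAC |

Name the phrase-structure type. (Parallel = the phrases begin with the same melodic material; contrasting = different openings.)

The cadence pattern HC–PAC–HC–PAC is weak–strong twice, and phrases 3–4 restate phrases 1–2: a period heard twice, not a double period (which would end weakly at phrase 2).

repeated period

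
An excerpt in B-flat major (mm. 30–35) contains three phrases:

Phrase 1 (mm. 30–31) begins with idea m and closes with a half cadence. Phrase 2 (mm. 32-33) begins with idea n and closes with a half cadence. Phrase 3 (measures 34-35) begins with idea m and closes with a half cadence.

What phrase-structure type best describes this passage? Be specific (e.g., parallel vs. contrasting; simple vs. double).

The final phrase closes with a half cadence, which is not stronger than the preceding half cadence; the 3 phrases lack an overall antecedent–consequent design and so form a phrase group.

phrase group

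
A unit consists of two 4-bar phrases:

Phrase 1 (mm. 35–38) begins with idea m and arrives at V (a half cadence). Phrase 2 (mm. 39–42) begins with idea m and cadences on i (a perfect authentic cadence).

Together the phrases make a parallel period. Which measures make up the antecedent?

measures 35–38

The phrase ending with the weaker cadence (half cadence) is the antecedent; the one ending more conclusively (perfect authentic cadence) is the consequent. The antecedent is measures 35–38.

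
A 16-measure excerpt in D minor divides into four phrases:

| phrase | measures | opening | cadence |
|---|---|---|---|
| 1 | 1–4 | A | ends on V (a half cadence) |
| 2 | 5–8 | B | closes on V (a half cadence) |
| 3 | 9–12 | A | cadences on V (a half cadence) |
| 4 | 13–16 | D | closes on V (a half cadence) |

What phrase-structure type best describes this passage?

Phrase 4 ends with a half cadence, no stronger than phrase 2's half cadence, so the four phrases do not form a double period; nor do phrases 3–4 duplicate 1–2, so it is not a repeated period. With no phrase reaching a conclusive cadence, the passage is a phrase group.

phrase group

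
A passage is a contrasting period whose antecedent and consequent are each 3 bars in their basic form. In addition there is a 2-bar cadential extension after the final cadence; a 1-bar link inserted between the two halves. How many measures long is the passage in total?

9 measures

Basic contrasting period: 3 + 3 = 6 bars.
6 (basic form) + 2 (cadential extension) + 1 (link) = 9.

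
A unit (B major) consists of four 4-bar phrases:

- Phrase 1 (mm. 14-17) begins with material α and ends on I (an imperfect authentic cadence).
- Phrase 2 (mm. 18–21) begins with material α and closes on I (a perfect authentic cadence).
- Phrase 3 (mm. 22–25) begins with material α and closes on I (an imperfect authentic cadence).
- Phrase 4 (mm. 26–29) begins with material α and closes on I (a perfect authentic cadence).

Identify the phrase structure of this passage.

repeated period

The cadence pattern IAC–PAC–IAC–PAC is weak–strong twice, and phrases 3–4 restate phrases 1–2: a period heard twice, not a double period (which would end weakly at phrase 2).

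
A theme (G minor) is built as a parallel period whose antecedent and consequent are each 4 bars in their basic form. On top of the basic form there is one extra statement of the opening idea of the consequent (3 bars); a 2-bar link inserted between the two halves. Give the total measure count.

Basic parallel period: 4 + 4 = 8 bars.
8 (basic form) + 3 (extra statement) + 2 (link) = 13.

13 measures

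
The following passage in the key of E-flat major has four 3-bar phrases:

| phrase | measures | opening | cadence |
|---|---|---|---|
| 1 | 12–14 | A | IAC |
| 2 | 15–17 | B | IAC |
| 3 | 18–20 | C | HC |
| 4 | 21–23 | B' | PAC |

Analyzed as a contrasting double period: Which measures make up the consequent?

In a double period the four phrases pair into a large antecedent (phrases 1–2, ending imperfect authentic cadence) and a large consequent (phrases 3–4, ending perfect authentic cadence). The consequent spans bars 18–23.

measures 18–23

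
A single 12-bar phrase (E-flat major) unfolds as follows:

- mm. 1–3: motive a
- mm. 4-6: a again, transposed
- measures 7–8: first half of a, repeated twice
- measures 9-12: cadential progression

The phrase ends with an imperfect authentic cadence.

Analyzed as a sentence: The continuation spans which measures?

measures 7–12

After the presentation (bars 1–6), the continuation covers the fragmentation through the cadence: bars 7-12.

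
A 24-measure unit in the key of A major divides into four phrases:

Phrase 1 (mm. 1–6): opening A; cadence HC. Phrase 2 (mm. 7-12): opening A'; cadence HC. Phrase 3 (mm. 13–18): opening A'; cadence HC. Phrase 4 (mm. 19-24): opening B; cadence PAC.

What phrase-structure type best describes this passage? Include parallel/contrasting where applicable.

Four phrases in two halves: the first half (mm. 1-12) ends with a half cadence, the second (mm. 13–24) with a perfect authentic cadence — a large antecedent–consequent pair, i.e. a double period.
Phrase 3 begins with the same material as phrase 1, making it parallel.

parallel double period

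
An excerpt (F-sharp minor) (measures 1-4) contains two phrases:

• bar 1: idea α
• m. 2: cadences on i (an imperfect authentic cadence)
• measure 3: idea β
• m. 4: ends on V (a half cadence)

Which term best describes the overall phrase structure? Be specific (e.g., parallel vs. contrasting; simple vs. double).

The second phrase closes with a half cadence, which is not stronger than the first phrase's imperfect authentic cadence; without a weak→strong cadential pair there is no antecedent–consequent relationship, so this is a phrase group rather than a period.

phrase group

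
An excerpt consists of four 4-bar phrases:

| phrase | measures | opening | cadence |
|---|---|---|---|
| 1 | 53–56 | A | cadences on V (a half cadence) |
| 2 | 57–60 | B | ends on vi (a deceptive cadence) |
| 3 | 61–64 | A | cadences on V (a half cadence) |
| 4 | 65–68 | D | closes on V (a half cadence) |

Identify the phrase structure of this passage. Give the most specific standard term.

Phrase 4 ends with a half cadence, no stronger than phrase 2's deceptive cadence, so the four phrases do not form a double period; nor do phrases 3–4 duplicate 1–2, so it is not a repeated period. With no phrase reaching a conclusive cadence, the passage is a phrase group.

phrase group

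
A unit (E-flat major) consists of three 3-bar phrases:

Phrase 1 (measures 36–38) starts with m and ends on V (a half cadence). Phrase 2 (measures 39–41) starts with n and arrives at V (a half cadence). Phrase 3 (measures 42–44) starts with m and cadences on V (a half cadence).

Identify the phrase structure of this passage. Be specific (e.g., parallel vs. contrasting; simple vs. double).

phrase group

The final phrase closes with a half cadence, which is not stronger than the preceding half cadence; the 3 phrases lack an overall antecedent–consequent design and so form a phrase group.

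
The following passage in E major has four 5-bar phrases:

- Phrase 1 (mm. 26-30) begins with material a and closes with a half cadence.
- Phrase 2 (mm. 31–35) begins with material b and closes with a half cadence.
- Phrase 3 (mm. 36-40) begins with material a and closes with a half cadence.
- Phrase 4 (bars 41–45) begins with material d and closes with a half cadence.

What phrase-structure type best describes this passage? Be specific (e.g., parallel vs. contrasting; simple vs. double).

Phrase 4 ends with a half cadence, no stronger than phrase 2's half cadence, so the four phrases do not form a double period; nor do phrases 3–4 duplicate 1–2, so it is not a repeated period. With no phrase reaching a conclusive cadence, the passage is a phrase group.

phrase group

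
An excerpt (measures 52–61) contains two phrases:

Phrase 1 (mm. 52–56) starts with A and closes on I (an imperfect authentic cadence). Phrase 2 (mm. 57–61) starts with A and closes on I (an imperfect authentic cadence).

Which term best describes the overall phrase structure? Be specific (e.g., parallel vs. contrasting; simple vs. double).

repeated phrase

Both phrases have the same opening (A) and the same cadence (imperfect authentic cadence): the second is a restatement, not a consequent, so this is a repeated phrase rather than a period.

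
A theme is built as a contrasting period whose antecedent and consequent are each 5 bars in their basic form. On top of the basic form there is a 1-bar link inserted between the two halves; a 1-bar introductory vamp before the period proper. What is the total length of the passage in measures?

12 measures

Basic contrasting period: 5 + 5 = 10 bars.
10 (basic form) + 1 (link) + 1 (introduction) = 12.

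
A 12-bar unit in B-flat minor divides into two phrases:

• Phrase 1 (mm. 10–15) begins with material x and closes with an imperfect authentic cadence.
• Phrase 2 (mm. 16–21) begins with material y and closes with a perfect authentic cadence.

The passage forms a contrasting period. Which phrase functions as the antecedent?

The phrase ending with the weaker cadence (imperfect authentic cadence) is the antecedent; the one ending more conclusively (perfect authentic cadence) is the consequent. The antecedent is phrase 1.

phrase 1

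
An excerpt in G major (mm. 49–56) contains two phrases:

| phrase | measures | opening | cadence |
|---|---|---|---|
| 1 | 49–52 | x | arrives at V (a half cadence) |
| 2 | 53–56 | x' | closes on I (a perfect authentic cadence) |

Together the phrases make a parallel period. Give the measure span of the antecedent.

measures 49–52

The phrase ending with the weaker cadence (half cadence) is the antecedent; the one ending more conclusively (perfect authentic cadence) is the consequent. The antecedent is measures 49–52.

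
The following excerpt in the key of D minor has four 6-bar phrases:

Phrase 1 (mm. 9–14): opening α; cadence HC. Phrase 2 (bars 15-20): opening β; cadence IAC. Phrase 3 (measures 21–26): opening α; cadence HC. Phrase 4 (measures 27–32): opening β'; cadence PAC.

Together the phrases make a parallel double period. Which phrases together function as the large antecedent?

In a double period the first pair of phrases (ending imperfect authentic cadence) is the large antecedent and the second pair (ending perfect authentic cadence) is the large consequent; the antecedent is phrases 1 and 2.

phrases 1 and 2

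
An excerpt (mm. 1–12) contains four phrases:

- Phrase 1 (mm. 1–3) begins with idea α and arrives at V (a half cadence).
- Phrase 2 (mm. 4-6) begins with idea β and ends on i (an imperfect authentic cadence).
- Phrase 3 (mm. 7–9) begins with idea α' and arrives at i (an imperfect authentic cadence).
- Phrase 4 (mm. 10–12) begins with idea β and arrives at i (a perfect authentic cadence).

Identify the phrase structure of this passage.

parallel double period

Four phrases in two halves: the first half (mm. 1-6) ends with an imperfect authentic cadence, the second (mm. 7–12) with a perfect authentic cadence — a large antecedent–consequent pair, i.e. a double period.
Phrase 3 begins with the same material as phrase 1, making it parallel.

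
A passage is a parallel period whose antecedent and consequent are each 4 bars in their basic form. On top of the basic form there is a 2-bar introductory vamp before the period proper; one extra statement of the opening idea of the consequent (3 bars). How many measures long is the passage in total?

13 measures

Basic parallel period: 4 + 4 = 8 bars.
8 (basic form) + 2 (introduction) + 3 (extra statement) = 13.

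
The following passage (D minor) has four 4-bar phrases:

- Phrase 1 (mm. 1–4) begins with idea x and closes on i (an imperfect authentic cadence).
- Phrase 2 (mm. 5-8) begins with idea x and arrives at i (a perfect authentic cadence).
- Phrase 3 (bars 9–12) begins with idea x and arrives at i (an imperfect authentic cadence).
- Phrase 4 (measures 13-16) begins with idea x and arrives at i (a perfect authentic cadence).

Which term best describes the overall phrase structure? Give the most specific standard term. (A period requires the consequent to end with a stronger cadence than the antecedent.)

The cadence pattern IAC–PAC–IAC–PAC is weak–strong twice, and phrases 3–4 restate phrases 1–2: a period heard twice, not a double period (which would end weakly at phrase 2).

repeated period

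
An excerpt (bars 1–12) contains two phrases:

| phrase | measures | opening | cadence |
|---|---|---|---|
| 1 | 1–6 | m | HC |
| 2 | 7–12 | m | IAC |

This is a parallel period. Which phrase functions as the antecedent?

phrase 1

The phrase ending with the weaker cadence (half cadence) is the antecedent; the one ending more conclusively (imperfect authentic cadence) is the consequent. The antecedent is phrase 1.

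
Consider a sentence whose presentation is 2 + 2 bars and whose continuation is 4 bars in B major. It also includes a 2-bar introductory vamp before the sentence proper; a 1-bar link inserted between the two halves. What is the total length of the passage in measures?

11 measures

Basic sentence: 2 + 2 + 4 = 8 bars.
8 (basic form) + 2 (introduction) + 1 (link) = 11.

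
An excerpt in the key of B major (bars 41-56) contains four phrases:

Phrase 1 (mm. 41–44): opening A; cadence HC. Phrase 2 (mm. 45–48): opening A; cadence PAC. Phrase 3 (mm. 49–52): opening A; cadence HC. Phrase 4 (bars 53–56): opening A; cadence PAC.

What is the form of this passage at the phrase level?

The cadence pattern HC–PAC–HC–PAC is weak–strong twice, and phrases 3–4 restate phrases 1–2: a period heard twice, not a double period (which would end weakly at phrase 2).

repeated period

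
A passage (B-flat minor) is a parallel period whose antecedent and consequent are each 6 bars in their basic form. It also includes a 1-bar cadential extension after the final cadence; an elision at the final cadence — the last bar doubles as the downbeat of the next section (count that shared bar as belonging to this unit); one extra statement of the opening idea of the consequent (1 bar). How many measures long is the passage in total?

14 measures

Basic parallel period: 6 + 6 = 12 bars.
12 (basic form) + 1 (cadential extension) + 1 (extra statement) = 14.
The elision shares a bar with the next section but does not change this unit's count.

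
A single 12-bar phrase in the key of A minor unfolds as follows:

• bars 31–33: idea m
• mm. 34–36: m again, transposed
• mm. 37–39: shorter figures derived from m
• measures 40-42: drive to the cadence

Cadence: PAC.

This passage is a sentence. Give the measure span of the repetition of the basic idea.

measures 34–36

The presentation of a sentence is the basic idea (measures 31–33) plus its repetition (measures 34–36); the repetition of the basic idea is therefore mm. 34-36.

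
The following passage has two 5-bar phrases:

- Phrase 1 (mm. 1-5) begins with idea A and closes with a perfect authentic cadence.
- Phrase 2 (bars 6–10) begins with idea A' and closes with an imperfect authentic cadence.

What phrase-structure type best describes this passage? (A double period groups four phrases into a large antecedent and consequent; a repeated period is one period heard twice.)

The second phrase closes with an imperfect authentic cadence, which is not stronger than the first phrase's perfect authentic cadence; without a weak→strong cadential pair there is no antecedent–consequent relationship, so this is a phrase group rather than a period.

phrase group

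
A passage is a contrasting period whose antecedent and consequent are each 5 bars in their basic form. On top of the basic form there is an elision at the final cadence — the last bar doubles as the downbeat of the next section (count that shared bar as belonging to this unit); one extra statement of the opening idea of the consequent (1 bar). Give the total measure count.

11 measures

Basic contrasting period: 5 + 5 = 10 bars.
10 (basic form) + 1 (extra statement) = 11.
The elision shares a bar with the next section but does not change this unit's count.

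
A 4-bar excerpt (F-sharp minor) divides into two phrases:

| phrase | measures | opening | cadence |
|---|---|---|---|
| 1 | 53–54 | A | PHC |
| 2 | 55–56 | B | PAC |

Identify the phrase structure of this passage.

contrasting period

Phrase 1 ends with a Phrygian half cadence (weaker) and phrase 2 with a perfect authentic cadence (stronger): antecedent + consequent = a period.
The two phrases open with different material (A / B), so the period is contrasting.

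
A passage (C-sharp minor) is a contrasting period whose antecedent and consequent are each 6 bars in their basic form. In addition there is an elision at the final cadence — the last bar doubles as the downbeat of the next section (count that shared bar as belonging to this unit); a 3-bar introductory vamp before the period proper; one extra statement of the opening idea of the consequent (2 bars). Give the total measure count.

Basic contrasting period: 6 + 6 = 12 bars.
12 (basic form) + 3 (introduction) + 2 (extra statement) = 17.
The elision shares a bar with the next section but does not change this unit's count.

17 measures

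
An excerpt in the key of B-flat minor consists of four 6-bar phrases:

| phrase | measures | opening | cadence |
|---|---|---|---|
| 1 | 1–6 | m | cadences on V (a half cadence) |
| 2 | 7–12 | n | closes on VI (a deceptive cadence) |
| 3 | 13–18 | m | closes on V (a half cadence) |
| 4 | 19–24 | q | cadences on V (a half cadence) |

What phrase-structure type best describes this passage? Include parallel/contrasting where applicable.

phrase group

Phrase 4 ends with a half cadence, no stronger than phrase 2's deceptive cadence, so the four phrases do not form a double period; nor do phrases 3–4 duplicate 1–2, so it is not a repeated period. With no phrase reaching a conclusive cadence, the passage is a phrase group.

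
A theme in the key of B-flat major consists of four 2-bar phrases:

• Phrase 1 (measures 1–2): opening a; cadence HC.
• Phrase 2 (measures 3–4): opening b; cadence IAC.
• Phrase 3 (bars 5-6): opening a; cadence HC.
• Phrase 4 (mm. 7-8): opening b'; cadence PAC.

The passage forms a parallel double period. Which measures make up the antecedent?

measures 1–4

In a double period the four phrases pair into a large antecedent (phrases 1–2, ending imperfect authentic cadence) and a large consequent (phrases 3–4, ending perfect authentic cadence). The antecedent spans measures 1-4.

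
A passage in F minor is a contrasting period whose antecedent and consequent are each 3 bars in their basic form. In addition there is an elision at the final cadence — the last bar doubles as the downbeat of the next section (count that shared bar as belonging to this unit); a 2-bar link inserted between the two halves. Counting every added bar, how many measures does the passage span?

8 measures

Basic contrasting period: 3 + 3 = 6 bars.
6 (basic form) + 2 (link) = 8.
The elision shares a bar with the next section but does not change this unit's count.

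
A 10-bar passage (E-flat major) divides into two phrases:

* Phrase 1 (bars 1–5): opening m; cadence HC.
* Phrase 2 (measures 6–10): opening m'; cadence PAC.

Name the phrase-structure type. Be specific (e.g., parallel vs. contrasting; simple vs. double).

Phrase 1 ends with a half cadence (weaker) and phrase 2 with a perfect authentic cadence (stronger): antecedent + consequent = a period.
The two phrases open with the same material (m / m'), so the period is parallel.

parallel period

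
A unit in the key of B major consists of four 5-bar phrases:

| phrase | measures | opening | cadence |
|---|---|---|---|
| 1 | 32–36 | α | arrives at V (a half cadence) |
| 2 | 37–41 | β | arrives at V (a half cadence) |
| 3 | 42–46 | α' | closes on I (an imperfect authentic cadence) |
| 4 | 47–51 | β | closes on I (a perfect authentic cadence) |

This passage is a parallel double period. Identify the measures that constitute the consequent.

measures 42–51

In a double period the four phrases pair into a large antecedent (phrases 1–2, ending half cadence) and a large consequent (phrases 3–4, ending perfect authentic cadence). The consequent spans mm. 42–51.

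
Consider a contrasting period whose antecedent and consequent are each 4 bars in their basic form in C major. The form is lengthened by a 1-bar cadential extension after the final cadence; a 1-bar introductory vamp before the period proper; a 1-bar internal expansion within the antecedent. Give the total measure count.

11 measures

Basic contrasting period: 4 + 4 = 8 bars.
8 (basic form) + 1 (cadential extension) + 1 (introduction) + 1 (internal expansion) = 11.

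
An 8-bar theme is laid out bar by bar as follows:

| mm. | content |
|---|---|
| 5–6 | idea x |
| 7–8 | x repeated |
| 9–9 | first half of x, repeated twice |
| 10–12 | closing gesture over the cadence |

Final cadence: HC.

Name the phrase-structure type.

sentence

Basic idea (mm. 5–6) + its repetition (mm. 7–8) form the presentation; fragmentation and cadence (mm. 9–12) form the continuation — the 8-bar whole is a sentence.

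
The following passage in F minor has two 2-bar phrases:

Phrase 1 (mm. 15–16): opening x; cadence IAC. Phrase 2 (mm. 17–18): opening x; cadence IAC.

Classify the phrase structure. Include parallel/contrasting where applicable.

repeated phrase

Both phrases have the same opening (x) and the same cadence (imperfect authentic cadence): the second is a restatement, not a consequent, so this is a repeated phrase rather than a period.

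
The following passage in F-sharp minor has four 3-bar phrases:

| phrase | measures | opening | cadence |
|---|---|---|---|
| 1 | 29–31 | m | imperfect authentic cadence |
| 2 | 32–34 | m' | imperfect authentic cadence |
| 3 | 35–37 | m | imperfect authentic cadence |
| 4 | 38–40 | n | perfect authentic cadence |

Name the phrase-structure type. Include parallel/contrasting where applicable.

Four phrases in two halves: the first half (measures 29-34) ends with an imperfect authentic cadence, the second (mm. 35–40) with a perfect authentic cadence — a large antecedent–consequent pair, i.e. a double period.
Phrase 3 begins with the same material as phrase 1, making it parallel.

parallel double period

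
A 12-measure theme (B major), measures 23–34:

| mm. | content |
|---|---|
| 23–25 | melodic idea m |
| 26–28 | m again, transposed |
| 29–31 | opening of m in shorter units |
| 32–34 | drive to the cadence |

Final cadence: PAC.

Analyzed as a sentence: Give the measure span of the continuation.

measures 29–34

After the presentation (mm. 23–28), the continuation covers the fragmentation through the cadence: mm. 29-34.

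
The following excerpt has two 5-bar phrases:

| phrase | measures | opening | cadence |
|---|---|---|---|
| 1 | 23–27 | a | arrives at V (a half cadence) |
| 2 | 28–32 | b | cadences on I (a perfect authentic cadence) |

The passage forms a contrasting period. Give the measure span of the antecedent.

The phrase ending with the weaker cadence (half cadence) is the antecedent; the one ending more conclusively (perfect authentic cadence) is the consequent. The antecedent is measures 23–27.

measures 23–27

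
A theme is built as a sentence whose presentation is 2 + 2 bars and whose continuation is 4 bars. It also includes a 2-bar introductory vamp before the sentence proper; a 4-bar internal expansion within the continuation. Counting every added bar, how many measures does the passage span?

14 measures

Basic sentence: 2 + 2 + 4 = 8 bars.
8 (basic form) + 2 (introduction) + 4 (internal expansion) = 14.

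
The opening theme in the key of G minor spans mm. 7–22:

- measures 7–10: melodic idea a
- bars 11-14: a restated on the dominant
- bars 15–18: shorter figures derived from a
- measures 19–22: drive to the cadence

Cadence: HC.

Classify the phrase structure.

Basic idea (bars 7–10) + its repetition (bars 11-14) form the presentation; fragmentation and cadence (bars 15–22) form the continuation — the 16-bar whole is a sentence.

sentence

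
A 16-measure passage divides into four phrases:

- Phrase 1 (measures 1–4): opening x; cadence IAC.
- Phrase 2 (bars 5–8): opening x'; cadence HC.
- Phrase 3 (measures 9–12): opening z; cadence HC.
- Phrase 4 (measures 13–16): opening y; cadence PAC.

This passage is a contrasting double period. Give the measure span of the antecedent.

In a double period the four phrases pair into a large antecedent (phrases 1–2, ending half cadence) and a large consequent (phrases 3–4, ending perfect authentic cadence). The antecedent spans mm. 1–8.

measures 1–8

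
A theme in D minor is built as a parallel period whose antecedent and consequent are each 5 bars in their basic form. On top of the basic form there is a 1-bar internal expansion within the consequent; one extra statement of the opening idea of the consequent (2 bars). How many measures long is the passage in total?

Basic parallel period: 5 + 5 = 10 bars.
10 (basic form) + 1 (internal expansion) + 2 (extra statement) = 13.

13 measures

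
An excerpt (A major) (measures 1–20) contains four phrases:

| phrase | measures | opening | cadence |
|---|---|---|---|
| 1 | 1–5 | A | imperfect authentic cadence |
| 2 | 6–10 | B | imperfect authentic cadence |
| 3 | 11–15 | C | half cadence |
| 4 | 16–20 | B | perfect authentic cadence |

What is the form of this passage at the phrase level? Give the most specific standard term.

Four phrases in two halves: the first half (measures 1-10) ends with an imperfect authentic cadence, the second (bars 11-20) with a perfect authentic cadence — a large antecedent–consequent pair, i.e. a double period.
Phrase 3 begins with different material from phrase 1, making it contrasting.

contrasting double period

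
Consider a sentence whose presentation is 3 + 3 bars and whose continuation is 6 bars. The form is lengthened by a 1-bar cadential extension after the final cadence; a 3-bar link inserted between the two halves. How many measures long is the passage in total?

16 measures

Basic sentence: 3 + 3 + 6 = 12 bars.
12 (basic form) + 1 (cadential extension) + 3 (link) = 16.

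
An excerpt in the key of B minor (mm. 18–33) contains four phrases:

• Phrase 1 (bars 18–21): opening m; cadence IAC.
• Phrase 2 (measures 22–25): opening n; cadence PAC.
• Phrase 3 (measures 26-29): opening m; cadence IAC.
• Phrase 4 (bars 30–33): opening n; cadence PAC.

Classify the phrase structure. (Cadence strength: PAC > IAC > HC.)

repeated period

The cadence pattern IAC–PAC–IAC–PAC is weak–strong twice, and phrases 3–4 restate phrases 1–2: a period heard twice, not a double period (which would end weakly at phrase 2).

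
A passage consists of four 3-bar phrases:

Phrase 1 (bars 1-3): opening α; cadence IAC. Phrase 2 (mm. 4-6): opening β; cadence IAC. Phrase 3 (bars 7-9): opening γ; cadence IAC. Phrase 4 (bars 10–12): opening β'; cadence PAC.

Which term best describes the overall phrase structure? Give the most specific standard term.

Four phrases in two halves: the first half (measures 1–6) ends with an imperfect authentic cadence, the second (measures 7–12) with a perfect authentic cadence — a large antecedent–consequent pair, i.e. a double period.
Phrase 3 begins with different material from phrase 1, making it contrasting.

contrasting double period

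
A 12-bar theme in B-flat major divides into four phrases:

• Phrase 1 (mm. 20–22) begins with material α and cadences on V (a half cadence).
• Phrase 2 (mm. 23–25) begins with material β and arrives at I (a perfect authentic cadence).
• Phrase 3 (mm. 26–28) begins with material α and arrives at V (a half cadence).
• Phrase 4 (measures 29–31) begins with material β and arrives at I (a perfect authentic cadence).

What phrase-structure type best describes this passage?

repeated period

The cadence pattern HC–PAC–HC–PAC is weak–strong twice, and phrases 3–4 restate phrases 1–2: a period heard twice, not a double period (which would end weakly at phrase 2).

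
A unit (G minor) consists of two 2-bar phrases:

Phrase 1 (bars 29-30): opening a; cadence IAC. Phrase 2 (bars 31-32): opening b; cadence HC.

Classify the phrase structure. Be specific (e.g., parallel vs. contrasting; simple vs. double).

phrase group

The second phrase closes with a half cadence, which is not stronger than the first phrase's imperfect authentic cadence; without a weak→strong cadential pair there is no antecedent–consequent relationship, so this is a phrase group rather than a period.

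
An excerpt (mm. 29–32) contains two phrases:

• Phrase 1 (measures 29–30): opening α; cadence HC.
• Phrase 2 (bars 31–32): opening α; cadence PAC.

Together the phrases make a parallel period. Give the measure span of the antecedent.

measures 29–30

The phrase ending with the weaker cadence (half cadence) is the antecedent; the one ending more conclusively (perfect authentic cadence) is the consequent. The antecedent is measures 29–30.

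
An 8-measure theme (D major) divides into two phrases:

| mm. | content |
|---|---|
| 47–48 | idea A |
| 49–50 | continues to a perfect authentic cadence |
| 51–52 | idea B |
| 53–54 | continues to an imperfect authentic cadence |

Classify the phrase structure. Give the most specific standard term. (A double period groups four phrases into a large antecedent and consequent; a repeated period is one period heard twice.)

phrase group

The second phrase closes with an imperfect authentic cadence, which is not stronger than the first phrase's perfect authentic cadence; without a weak→strong cadential pair there is no antecedent–consequent relationship, so this is a phrase group rather than a period.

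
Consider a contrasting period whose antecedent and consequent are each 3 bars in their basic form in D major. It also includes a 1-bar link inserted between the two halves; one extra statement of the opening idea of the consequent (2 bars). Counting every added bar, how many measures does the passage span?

Basic contrasting period: 3 + 3 = 6 bars.
6 (basic form) + 1 (link) + 2 (extra statement) = 9.

9 measures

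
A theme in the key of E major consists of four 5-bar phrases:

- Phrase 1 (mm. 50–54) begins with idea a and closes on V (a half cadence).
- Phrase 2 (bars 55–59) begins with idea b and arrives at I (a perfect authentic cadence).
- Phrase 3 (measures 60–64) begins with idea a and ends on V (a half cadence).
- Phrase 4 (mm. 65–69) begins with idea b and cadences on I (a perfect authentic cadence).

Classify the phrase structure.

The cadence pattern HC–PAC–HC–PAC is weak–strong twice, and phrases 3–4 restate phrases 1–2: a period heard twice, not a double period (which would end weakly at phrase 2).

repeated period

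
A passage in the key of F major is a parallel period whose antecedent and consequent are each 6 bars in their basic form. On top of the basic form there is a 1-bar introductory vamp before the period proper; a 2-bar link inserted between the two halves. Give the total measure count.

Basic parallel period: 6 + 6 = 12 bars.
12 (basic form) + 1 (introduction) + 2 (link) = 15.

15 measures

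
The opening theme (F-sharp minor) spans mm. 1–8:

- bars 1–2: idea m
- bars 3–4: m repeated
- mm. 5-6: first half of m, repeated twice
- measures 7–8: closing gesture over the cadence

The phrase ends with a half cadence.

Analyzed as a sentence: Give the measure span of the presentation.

The presentation of a sentence is the basic idea (mm. 1-2) plus its repetition (mm. 3–4); the presentation is therefore mm. 1–4.

measures 1–4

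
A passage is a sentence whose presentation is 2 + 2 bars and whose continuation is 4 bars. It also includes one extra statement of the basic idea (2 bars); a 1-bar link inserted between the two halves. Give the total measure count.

11 measures

Basic sentence: 2 + 2 + 4 = 8 bars.
8 (basic form) + 2 (extra statement) + 1 (link) = 11.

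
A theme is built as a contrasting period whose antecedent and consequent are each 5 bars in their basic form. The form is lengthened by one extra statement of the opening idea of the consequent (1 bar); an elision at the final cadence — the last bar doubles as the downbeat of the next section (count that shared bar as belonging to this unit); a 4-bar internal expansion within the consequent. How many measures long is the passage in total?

15 measures

Basic contrasting period: 5 + 5 = 10 bars.
10 (basic form) + 1 (extra statement) + 4 (internal expansion) = 15.
The elision shares a bar with the next section but does not change this unit's count.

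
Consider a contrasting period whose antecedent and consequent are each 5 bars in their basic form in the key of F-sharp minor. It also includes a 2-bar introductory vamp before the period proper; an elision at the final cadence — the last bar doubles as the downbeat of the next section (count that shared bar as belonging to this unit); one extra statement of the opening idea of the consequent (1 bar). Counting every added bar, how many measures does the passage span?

13 measures

Basic contrasting period: 5 + 5 = 10 bars.
10 (basic form) + 2 (introduction) + 1 (extra statement) = 13.
The elision shares a bar with the next section but does not change this unit's count.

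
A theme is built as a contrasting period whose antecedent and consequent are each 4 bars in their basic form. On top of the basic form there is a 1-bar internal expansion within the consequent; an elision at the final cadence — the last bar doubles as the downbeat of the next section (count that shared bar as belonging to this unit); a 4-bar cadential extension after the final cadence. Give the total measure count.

13 measures

Basic contrasting period: 4 + 4 = 8 bars.
8 (basic form) + 1 (internal expansion) + 4 (cadential extension) = 13.
The elision shares a bar with the next section but does not change this unit's count.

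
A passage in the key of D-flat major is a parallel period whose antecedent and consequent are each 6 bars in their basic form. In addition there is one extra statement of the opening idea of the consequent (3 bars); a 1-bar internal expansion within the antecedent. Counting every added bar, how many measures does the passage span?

Basic parallel period: 6 + 6 = 12 bars.
12 (basic form) + 3 (extra statement) + 1 (internal expansion) = 16.

16 measures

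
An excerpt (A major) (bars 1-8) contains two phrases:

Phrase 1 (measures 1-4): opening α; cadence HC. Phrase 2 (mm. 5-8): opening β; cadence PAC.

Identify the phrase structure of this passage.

contrasting period

Phrase 1 ends with a half cadence (weaker) and phrase 2 with a perfect authentic cadence (stronger): antecedent + consequent = a period.
The two phrases open with different material (α / β), so the period is contrasting.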